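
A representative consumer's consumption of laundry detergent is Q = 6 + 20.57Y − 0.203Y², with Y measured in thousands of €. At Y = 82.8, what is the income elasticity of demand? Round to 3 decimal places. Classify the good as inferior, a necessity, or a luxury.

-3.403 (inferior good)

At Y = 82.8: Q = 317.4605.
dQ/dY = 20.57 − 0.406Y = -13.04680.
η = (dQ/dY)·(Y/Q) = -13.04680 × (82.8/317.4605) = -3.403.
η < 0 ⇒ inferior good.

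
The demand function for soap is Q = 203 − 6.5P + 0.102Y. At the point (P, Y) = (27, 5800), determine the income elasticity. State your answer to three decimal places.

0.956

At P = 27, Y = 5800: Q = 619.100.
Holding P constant, ∂Q/∂Y = 0.102.
η_Y = (∂Q/∂Y)·(Y/Q) = 0.102 × (5800/619.100) = 0.956.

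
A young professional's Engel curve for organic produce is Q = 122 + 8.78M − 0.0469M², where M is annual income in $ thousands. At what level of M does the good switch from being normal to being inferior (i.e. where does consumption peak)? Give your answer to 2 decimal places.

dQ/dM = 8.78 − 0.0938M.
The good is inferior where dQ/dM < 0. Setting dQ/dM = 0 gives M = 8.78 / 0.0938 = 93.60.

93.60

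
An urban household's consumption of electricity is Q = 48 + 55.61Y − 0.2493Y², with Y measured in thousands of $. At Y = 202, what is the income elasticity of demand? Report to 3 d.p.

-8.218

At Y = 202: Q = 1108.7828.
dQ/dY = 55.61 − 0.4986Y = -45.10720.
η = (dQ/dY)·(Y/Q) = -45.10720 × (202/1108.7828) = -8.218.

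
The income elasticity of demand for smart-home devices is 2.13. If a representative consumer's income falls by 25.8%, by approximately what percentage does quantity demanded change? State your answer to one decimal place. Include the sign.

-55.0%

%ΔQ ≈ η × %ΔI = 2.13 × (-25.8%) = -55.0%.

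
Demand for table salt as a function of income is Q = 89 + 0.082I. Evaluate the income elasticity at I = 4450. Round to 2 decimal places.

At I = 4450: Q = 453.900.
dQ/dI = 0.082.
η = (dQ/dI)·(I/Q) = 0.082 × (4450/453.900) = 0.80.

0.80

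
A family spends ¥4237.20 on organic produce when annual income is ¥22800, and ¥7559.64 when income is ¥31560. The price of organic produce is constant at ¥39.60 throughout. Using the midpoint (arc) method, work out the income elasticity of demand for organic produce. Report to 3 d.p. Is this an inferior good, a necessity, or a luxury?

With a constant price, Q₁ = 4237.20/39.60 = 107.000 and Q₂ = 7559.64/39.60 = 190.900 (equivalently, work directly with expenditure since P cancels).
Midpoint %ΔQ = (7559.64 − 4237.20)/5898.42 = 0.56328; midpoint %ΔI = (31560 − 22800)/27180 = 0.32230.
η = 0.56328 / 0.32230 = 1.748.
η > 1 ⇒ luxury.

1.748 (luxury)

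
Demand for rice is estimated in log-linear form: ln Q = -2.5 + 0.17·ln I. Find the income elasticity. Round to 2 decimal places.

In a log-linear demand, the coefficient on ln I is the income elasticity.
So η = 0.17.

0.17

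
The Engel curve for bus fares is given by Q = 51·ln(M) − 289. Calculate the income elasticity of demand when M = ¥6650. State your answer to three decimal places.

0.319

At M = 6650: Q = 159.921.
dQ/dM = 51/M = 0.00766917 at this income.
η = (dQ/dM)·(M/Q) = 0.00766917 × (6650/159.921) = 0.319.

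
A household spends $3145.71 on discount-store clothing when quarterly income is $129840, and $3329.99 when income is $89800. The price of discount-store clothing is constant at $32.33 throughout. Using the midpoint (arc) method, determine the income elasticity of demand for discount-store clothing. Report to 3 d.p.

-0.156

With a constant price, Q₁ = 3145.71/32.33 = 97.300 and Q₂ = 3329.99/32.33 = 103.000 (equivalently, work directly with expenditure since P cancels).
Midpoint %ΔQ = (3329.99 − 3145.71)/3237.85 = 0.05691; midpoint %ΔI = (89800 − 129840)/109820 = -0.36460.
η = 0.05691 / -0.36460 = -0.156.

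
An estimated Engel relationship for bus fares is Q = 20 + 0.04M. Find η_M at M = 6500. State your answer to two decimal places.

At M = 6500: Q = 280.000.
dQ/dM = 0.04.
η = (dQ/dM)·(M/Q) = 0.04 × (6500/280.000) = 0.93.

0.93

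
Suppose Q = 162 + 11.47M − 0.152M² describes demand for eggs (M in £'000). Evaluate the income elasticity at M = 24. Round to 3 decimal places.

0.286

At M = 24: Q = 349.7280.
dQ/dM = 11.47 − 0.304M = 4.17400.
η = (dQ/dM)·(M/Q) = 4.17400 × (24/349.7280) = 0.286.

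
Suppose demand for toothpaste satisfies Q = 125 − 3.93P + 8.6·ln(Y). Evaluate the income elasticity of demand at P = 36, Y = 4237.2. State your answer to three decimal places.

At P = 36, Y = 4237.2: Q = 55.344.
Holding P constant, ∂Q/∂Y = 8.6/Y = 0.00202964.
η_Y = (∂Q/∂Y)·(Y/Q) = 0.00202964 × (4237.2/55.344) = 0.155.

0.155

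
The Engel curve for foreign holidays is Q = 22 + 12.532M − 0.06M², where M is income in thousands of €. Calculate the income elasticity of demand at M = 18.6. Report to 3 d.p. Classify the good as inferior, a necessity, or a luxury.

0.818 (necessity)

At M = 18.6: Q = 234.3376.
dQ/dM = 12.532 − 0.12M = 10.30000.
η = (dQ/dM)·(M/Q) = 10.30000 × (18.6/234.3376) = 0.818.
0 < η < 1 ⇒ necessity.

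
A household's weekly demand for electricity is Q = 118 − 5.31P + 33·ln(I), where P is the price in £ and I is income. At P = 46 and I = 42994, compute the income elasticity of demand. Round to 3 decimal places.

At P = 46, I = 42994: Q = 225.811.
Holding P constant, ∂Q/∂I = 33/I = 0.000767549.
η_I = (∂Q/∂I)·(I/Q) = 0.000767549 × (42994/225.811) = 0.146.

0.146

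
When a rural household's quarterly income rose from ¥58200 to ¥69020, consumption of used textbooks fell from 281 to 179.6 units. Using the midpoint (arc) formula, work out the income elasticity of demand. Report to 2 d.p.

ΔQ = 179.6 − 281 = -101.4; midpoint Q̄ = (281 + 179.6)/2 = 230.3.
ΔI = 69020 − 58200 = 10820; midpoint Ī = (58200 + 69020)/2 = 63610.
η = (ΔQ/Q̄) ÷ (ΔI/Ī) = (-101.4/230.3) ÷ (10820/63610) = -2.59.

-2.59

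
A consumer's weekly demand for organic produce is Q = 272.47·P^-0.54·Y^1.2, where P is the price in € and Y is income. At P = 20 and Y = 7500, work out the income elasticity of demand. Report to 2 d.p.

For a multiplicative demand Q = A·P^α·Y^β, the income elasticity is β everywhere.
Here β = 1.2, so η = 1.20.

1.20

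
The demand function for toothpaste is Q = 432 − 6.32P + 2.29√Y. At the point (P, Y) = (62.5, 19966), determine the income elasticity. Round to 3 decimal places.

0.449

At P = 62.5, Y = 19966: Q = 360.580.
Holding P constant, ∂Q/∂Y = 2.29/(2√Y) = 0.00810326.
η_Y = (∂Q/∂Y)·(Y/Q) = 0.00810326 × (19966/360.580) = 0.449.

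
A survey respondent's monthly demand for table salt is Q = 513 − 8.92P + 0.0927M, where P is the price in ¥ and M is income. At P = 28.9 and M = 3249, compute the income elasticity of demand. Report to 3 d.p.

0.541

At P = 28.9, M = 3249: Q = 556.394.
Holding P constant, ∂Q/∂M = 0.0927.
η_M = (∂Q/∂M)·(M/Q) = 0.0927 × (3249/556.394) = 0.541.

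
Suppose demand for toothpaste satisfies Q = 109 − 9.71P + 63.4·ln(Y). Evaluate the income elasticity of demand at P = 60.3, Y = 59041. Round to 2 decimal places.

At P = 60.3, Y = 59041: Q = 219.999.
Holding P constant, ∂Q/∂Y = 63.4/Y = 0.00107383.
η_Y = (∂Q/∂Y)·(Y/Q) = 0.00107383 × (59041/219.999) = 0.29.

0.29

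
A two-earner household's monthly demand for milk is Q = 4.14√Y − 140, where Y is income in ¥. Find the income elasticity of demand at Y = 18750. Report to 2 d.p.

At Y = 18750: Q = 426.893.
dQ/dY = 4.14/(2√Y) = 0.0151171 at this income.
η = (dQ/dY)·(Y/Q) = 0.0151171 × (18750/426.893) = 0.66.

0.66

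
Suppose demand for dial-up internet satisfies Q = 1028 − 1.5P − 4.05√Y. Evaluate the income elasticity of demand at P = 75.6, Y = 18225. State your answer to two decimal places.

-0.74

At P = 75.6, Y = 18225: Q = 367.850.
Holding P constant, ∂Q/∂Y = -4.05/(2√Y) = -0.015.
η_Y = (∂Q/∂Y)·(Y/Q) = -0.015 × (18225/367.850) = -0.74.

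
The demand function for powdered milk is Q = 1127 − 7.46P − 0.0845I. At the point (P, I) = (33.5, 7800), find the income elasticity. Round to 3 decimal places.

At P = 33.5, I = 7800: Q = 217.990.
Holding P constant, ∂Q/∂I = −0.0845.
η_I = (∂Q/∂I)·(I/Q) = -0.0845 × (7800/217.990) = -3.024.

-3.024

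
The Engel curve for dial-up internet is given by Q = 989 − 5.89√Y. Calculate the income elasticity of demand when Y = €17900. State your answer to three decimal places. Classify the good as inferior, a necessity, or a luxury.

At Y = 17900: Q = 200.972.
dQ/dY = -5.89/(2√Y) = -0.022012 at this income.
η = (dQ/dY)·(Y/Q) = -0.022012 × (17900/200.972) = -1.961.
Since η < 0, the good is an inferior good.

-1.961 (inferior good)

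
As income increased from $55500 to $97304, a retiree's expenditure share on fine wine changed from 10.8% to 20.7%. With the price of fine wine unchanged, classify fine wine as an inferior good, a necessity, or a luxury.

The budget share rises as income rises, so η > 1.

luxury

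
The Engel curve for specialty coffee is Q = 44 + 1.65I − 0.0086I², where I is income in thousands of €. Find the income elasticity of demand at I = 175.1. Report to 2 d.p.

At I = 175.1: Q = 69.2389.
dQ/dI = 1.65 − 0.0172I = -1.36172.
η = (dQ/dI)·(I/Q) = -1.36172 × (175.1/69.2389) = -3.44.

-3.44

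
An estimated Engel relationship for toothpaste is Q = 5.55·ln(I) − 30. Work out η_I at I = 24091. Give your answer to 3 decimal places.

0.213

At I = 24091: Q = 25.997.
dQ/dI = 5.55/I = 0.000230376 at this income.
η = (dQ/dI)·(I/Q) = 0.000230376 × (24091/25.997) = 0.213.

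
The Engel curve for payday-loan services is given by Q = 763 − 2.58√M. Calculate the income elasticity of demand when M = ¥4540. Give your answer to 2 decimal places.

At M = 4540: Q = 589.161.
dQ/dM = -2.58/(2√M) = -0.0191453 at this income.
η = (dQ/dM)·(M/Q) = -0.0191453 × (4540/589.161) = -0.15.

-0.15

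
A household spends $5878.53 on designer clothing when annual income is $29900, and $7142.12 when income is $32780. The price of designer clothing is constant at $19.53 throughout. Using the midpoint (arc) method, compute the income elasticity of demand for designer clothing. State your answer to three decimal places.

With a constant price, Q₁ = 5878.53/19.53 = 301.000 and Q₂ = 7142.12/19.53 = 365.700 (equivalently, work directly with expenditure since P cancels).
Midpoint %ΔQ = (7142.12 − 5878.53)/6510.33 = 0.19409; midpoint %ΔI = (32780 − 29900)/31340 = 0.09190.
η = 0.19409 / 0.09190 = 2.112.

2.112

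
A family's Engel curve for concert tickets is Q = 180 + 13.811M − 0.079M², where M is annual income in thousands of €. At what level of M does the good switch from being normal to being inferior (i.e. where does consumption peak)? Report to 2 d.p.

dQ/dM = 13.811 − 0.158M.
The good is inferior where dQ/dM < 0. Setting dQ/dM = 0 gives M = 13.811 / 0.158 = 87.41.

87.41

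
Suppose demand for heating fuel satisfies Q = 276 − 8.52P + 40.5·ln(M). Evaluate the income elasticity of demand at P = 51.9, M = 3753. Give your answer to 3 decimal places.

0.242

At P = 51.9, M = 3753: Q = 167.140.
Holding P constant, ∂Q/∂M = 40.5/M = 0.0107914.
η_M = (∂Q/∂M)·(M/Q) = 0.0107914 × (3753/167.140) = 0.242.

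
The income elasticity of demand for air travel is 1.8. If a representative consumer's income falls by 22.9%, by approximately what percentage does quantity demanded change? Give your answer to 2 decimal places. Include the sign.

-41.22%

%ΔQ ≈ η × %ΔI = 1.8 × (-22.9%) = -41.22%.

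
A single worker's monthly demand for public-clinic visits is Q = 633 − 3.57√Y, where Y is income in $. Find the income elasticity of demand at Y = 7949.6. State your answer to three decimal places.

-0.506

At Y = 7949.6: Q = 314.697.
dQ/dY = -3.57/(2√Y) = -0.0200201 at this income.
η = (dQ/dY)·(Y/Q) = -0.0200201 × (7949.6/314.697) = -0.506.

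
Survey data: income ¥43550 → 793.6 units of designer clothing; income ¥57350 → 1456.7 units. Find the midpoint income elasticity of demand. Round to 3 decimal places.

2.155

ΔQ = 1456.7 − 793.6 = 663.1; midpoint Q̄ = (793.6 + 1456.7)/2 = 1125.15.
ΔI = 57350 − 43550 = 13800; midpoint Ī = (43550 + 57350)/2 = 50450.
η = (ΔQ/Q̄) ÷ (ΔI/Ī) = (663.1/1125.15) ÷ (13800/50450) = 2.155.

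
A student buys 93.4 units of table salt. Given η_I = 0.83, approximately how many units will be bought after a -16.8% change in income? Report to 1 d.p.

%ΔQ ≈ η × %ΔI = 0.83 × (-16.8%) = -13.944%.
New Q ≈ 93.4 × (1 − 0.13944) = 80.4.

80.4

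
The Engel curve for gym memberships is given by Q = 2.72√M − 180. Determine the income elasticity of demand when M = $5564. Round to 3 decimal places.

4.432

At M = 5564: Q = 22.891.
dQ/dM = 2.72/(2√M) = 0.0182325 at this income.
η = (dQ/dM)·(M/Q) = 0.0182325 × (5564/22.891) = 4.432.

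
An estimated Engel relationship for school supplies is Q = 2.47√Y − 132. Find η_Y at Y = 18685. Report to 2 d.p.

0.82

At Y = 18685: Q = 205.632.
dQ/dY = 2.47/(2√Y) = 0.00903484 at this income.
η = (dQ/dY)·(Y/Q) = 0.00903484 × (18685/205.632) = 0.82.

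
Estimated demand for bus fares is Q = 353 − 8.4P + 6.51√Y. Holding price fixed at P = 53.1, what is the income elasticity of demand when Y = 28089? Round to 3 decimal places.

0.547

At P = 53.1, Y = 28089: Q = 998.021.
Holding P constant, ∂Q/∂Y = 6.51/(2√Y) = 0.0194215.
η_Y = (∂Q/∂Y)·(Y/Q) = 0.0194215 × (28089/998.021) = 0.547.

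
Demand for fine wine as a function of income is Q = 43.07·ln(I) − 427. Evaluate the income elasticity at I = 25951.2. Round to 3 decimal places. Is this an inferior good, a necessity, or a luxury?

4.002 (luxury)

At I = 25951.2: Q = 10.762.
dQ/dI = 43.07/I = 0.00165965 at this income.
η = (dQ/dI)·(I/Q) = 0.00165965 × (25951.2/10.762) = 4.002.
Since η > 1, the good is a luxury.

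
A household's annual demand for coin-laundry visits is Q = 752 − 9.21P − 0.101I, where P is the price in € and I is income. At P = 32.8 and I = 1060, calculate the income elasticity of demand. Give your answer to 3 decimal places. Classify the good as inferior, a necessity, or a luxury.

-0.312 (inferior good)

At P = 32.8, I = 1060: Q = 342.852.
Holding P constant, ∂Q/∂I = −0.101.
η_I = (∂Q/∂I)·(I/Q) = -0.101 × (1060/342.852) = -0.312.
Since η < 0, this is an inferior good.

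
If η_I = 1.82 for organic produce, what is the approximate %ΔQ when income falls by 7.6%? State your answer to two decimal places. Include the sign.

-13.83%

%ΔQ ≈ η × %ΔI = 1.82 × (-7.6%) = -13.83%.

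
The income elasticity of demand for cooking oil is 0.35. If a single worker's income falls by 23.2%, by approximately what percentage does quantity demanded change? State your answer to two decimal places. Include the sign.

%ΔQ ≈ η × %ΔI = 0.35 × (-23.2%) = -8.12%.

-8.12%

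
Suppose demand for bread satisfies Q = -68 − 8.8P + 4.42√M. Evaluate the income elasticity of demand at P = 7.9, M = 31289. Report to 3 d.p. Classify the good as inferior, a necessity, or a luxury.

0.607 (necessity)

At P = 7.9, M = 31289: Q = 644.320.
Holding P constant, ∂Q/∂M = 4.42/(2√M) = 0.0124939.
η_M = (∂Q/∂M)·(M/Q) = 0.0124939 × (31289/644.320) = 0.607.
Since 0 < η < 1, this is a necessity.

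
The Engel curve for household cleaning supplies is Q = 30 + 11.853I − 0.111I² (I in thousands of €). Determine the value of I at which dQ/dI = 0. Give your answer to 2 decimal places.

dQ/dI = 11.853 − 0.222I.
The good is inferior where dQ/dI < 0. Setting dQ/dI = 0 gives I = 11.853 / 0.222 = 53.39.

53.39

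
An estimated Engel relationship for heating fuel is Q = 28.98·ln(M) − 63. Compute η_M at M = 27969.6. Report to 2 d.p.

0.12

At M = 27969.6: Q = 233.723.
dQ/dM = 28.98/M = 0.00103612 at this income.
η = (dQ/dM)·(M/Q) = 0.00103612 × (27969.6/233.723) = 0.12.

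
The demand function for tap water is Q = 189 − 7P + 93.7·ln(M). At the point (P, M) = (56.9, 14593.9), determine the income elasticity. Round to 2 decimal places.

At P = 56.9, M = 14593.9: Q = 689.129.
Holding P constant, ∂Q/∂M = 93.7/M = 0.00642049.
η_M = (∂Q/∂M)·(M/Q) = 0.00642049 × (14593.9/689.129) = 0.14.

0.14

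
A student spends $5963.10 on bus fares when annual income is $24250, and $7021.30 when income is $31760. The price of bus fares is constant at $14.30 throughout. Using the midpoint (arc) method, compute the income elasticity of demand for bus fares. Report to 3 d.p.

0.608

With a constant price, Q₁ = 5963.10/14.30 = 417.000 and Q₂ = 7021.30/14.30 = 491.000 (equivalently, work directly with expenditure since P cancels).
Midpoint %ΔQ = (7021.30 − 5963.10)/6492.20 = 0.16300; midpoint %ΔI = (31760 − 24250)/28005 = 0.26817.
η = 0.16300 / 0.26817 = 0.608.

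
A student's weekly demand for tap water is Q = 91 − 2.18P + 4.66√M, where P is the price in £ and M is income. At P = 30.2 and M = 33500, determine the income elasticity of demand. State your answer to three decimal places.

At P = 30.2, M = 33500: Q = 878.084.
Holding P constant, ∂Q/∂M = 4.66/(2√M) = 0.0127301.
η_M = (∂Q/∂M)·(M/Q) = 0.0127301 × (33500/878.084) = 0.486.

0.486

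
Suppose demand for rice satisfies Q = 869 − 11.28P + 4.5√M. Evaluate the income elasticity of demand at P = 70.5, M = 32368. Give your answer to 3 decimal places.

0.458

At P = 70.5, M = 32368: Q = 883.360.
Holding P constant, ∂Q/∂M = 4.5/(2√M) = 0.0125062.
η_M = (∂Q/∂M)·(M/Q) = 0.0125062 × (32368/883.360) = 0.458.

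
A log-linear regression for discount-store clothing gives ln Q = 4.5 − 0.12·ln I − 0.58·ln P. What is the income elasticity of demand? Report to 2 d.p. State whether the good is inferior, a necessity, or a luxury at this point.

-0.12 (inferior good)

In a log-linear demand, the coefficient on ln I is the income elasticity.
So η = -0.12.
η < 0 ⇒ inferior good.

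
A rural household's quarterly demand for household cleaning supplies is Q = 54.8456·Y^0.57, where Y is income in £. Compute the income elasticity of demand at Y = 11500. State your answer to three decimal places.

0.570

For Q = A·Y^β the income elasticity is constant and equal to β.
Here β = 0.57, so η = 0.570.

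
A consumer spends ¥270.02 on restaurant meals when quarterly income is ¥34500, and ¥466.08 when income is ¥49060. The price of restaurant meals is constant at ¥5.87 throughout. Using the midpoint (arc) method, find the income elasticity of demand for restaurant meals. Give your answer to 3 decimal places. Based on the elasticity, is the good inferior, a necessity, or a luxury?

1.529 (luxury)

With a constant price, Q₁ = 270.02/5.87 = 46.000 and Q₂ = 466.08/5.87 = 79.400 (equivalently, work directly with expenditure since P cancels).
Midpoint %ΔQ = (466.08 − 270.02)/368.05 = 0.53270; midpoint %ΔI = (49060 − 34500)/41780 = 0.34849.
η = 0.53270 / 0.34849 = 1.529.
η > 1 ⇒ luxury.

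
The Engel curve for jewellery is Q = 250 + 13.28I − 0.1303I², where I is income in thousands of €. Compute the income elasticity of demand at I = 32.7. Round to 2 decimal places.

0.29

At I = 32.7: Q = 544.9275.
dQ/dI = 13.28 − 0.2606I = 4.75838.
η = (dQ/dI)·(I/Q) = 4.75838 × (32.7/544.9275) = 0.29.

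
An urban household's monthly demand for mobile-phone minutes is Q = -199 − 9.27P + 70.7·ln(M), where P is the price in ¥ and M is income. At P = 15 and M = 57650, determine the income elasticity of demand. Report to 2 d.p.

0.16

At P = 15, M = 57650: Q = 436.974.
Holding P constant, ∂Q/∂M = 70.7/M = 0.00122637.
η_M = (∂Q/∂M)·(M/Q) = 0.00122637 × (57650/436.974) = 0.16.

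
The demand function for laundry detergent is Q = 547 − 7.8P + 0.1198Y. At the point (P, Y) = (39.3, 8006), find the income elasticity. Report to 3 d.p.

At P = 39.3, Y = 8006: Q = 1199.579.
Holding P constant, ∂Q/∂Y = 0.1198.
η_Y = (∂Q/∂Y)·(Y/Q) = 0.1198 × (8006/1199.579) = 0.800.

0.800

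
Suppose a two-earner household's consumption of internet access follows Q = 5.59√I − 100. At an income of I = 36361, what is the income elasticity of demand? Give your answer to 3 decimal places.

0.552

At I = 36361: Q = 965.933.
dQ/dI = 5.59/(2√I) = 0.0146576 at this income.
η = (dQ/dI)·(I/Q) = 0.0146576 × (36361/965.933) = 0.552.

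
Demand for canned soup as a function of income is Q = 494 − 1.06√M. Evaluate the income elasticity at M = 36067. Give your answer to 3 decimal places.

At M = 36067: Q = 292.692.
dQ/dM = -1.06/(2√M) = -0.00279075 at this income.
η = (dQ/dM)·(M/Q) = -0.00279075 × (36067/292.692) = -0.344.

-0.344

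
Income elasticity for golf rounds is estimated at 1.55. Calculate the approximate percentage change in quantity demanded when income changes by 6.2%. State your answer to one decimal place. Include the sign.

9.6%

%ΔQ ≈ η × %ΔI = 1.55 × 6.2% = 9.6%.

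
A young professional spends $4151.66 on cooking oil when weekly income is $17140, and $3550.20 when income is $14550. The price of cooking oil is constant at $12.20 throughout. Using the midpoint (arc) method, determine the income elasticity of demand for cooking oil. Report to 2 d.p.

With a constant price, Q₁ = 4151.66/12.20 = 340.300 and Q₂ = 3550.20/12.20 = 291.000 (equivalently, work directly with expenditure since P cancels).
Midpoint %ΔQ = (3550.20 − 4151.66)/3850.93 = -0.15619; midpoint %ΔI = (14550 − 17140)/15845 = -0.16346.
η = -0.15619 / -0.16346 = 0.96.

0.96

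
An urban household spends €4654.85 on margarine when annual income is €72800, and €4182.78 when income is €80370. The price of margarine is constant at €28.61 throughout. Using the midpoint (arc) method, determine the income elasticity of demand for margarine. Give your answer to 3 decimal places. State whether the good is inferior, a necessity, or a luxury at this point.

-1.081 (inferior good)

With a constant price, Q₁ = 4654.85/28.61 = 162.700 and Q₂ = 4182.78/28.61 = 146.200 (equivalently, work directly with expenditure since P cancels).
Midpoint %ΔQ = (4182.78 − 4654.85)/4418.82 = -0.10683; midpoint %ΔI = (80370 − 72800)/76585 = 0.09884.
η = -0.10683 / 0.09884 = -1.081.
η < 0 ⇒ inferior good.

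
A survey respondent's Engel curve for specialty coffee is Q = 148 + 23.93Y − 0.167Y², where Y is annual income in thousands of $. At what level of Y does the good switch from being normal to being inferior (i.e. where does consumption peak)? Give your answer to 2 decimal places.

71.65

dQ/dY = 23.93 − 0.334Y.
The good is inferior where dQ/dY < 0. Setting dQ/dY = 0 gives Y = 23.93 / 0.334 = 71.65.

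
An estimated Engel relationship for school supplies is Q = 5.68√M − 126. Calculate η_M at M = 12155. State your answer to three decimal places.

At M = 12155: Q = 500.218.
dQ/dM = 5.68/(2√M) = 0.0257597 at this income.
η = (dQ/dM)·(M/Q) = 0.0257597 × (12155/500.218) = 0.626.

0.626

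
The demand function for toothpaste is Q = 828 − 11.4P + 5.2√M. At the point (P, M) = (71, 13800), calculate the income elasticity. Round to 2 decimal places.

At P = 71, M = 13800: Q = 629.462.
Holding P constant, ∂Q/∂M = 5.2/(2√M) = 0.0221327.
η_M = (∂Q/∂M)·(M/Q) = 0.0221327 × (13800/629.462) = 0.49.

0.49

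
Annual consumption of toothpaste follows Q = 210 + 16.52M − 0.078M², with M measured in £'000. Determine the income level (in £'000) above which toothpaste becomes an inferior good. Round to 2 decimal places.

105.90

dQ/dM = 16.52 − 0.156M.
The good is inferior where dQ/dM < 0. Setting dQ/dM = 0 gives M = 16.52 / 0.156 = 105.90.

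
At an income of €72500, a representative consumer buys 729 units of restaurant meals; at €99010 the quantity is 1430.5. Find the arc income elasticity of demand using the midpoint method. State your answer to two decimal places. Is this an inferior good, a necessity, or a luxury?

2.10 (luxury)

ΔQ = 1430.5 − 729 = 701.5; midpoint Q̄ = (729 + 1430.5)/2 = 1079.75.
ΔI = 99010 − 72500 = 26510; midpoint Ī = (72500 + 99010)/2 = 85755.
η = (ΔQ/Q̄) ÷ (ΔI/Ī) = (701.5/1079.75) ÷ (26510/85755) = 2.10.
η > 1 ⇒ luxury.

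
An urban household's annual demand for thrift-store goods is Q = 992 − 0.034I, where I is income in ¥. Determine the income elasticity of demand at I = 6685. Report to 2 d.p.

At I = 6685: Q = 764.710.
dQ/dI = −0.034.
η = (dQ/dI)·(I/Q) = -0.034 × (6685/764.710) = -0.30.

-0.30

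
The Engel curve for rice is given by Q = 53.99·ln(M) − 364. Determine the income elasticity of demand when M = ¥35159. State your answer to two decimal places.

At M = 35159: Q = 201.148.
dQ/dM = 53.99/M = 0.0015356 at this income.
η = (dQ/dM)·(M/Q) = 0.0015356 × (35159/201.148) = 0.27.

0.27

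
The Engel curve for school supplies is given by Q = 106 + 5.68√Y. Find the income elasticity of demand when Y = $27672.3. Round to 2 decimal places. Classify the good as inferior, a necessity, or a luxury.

At Y = 27672.3: Q = 1050.868.
dQ/dY = 5.68/(2√Y) = 0.0170724 at this income.
η = (dQ/dY)·(Y/Q) = 0.0170724 × (27672.3/1050.868) = 0.45.
Since 0 < η < 1, the good is a necessity.

0.45 (necessity)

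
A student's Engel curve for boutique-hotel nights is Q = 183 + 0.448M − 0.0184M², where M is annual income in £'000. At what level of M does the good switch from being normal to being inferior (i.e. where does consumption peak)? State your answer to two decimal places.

12.17

dQ/dM = 0.448 − 0.0368M.
The good is inferior where dQ/dM < 0. Setting dQ/dM = 0 gives M = 0.448 / 0.0368 = 12.17.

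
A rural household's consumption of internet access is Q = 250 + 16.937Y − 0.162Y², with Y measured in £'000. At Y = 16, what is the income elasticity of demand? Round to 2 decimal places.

At Y = 16: Q = 479.5200.
dQ/dY = 16.937 − 0.324Y = 11.75300.
η = (dQ/dY)·(Y/Q) = 11.75300 × (16/479.5200) = 0.39.

0.39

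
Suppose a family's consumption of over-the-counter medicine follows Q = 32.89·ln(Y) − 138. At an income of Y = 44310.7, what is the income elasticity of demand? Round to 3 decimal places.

At Y = 44310.7: Q = 213.890.
dQ/dY = 32.89/Y = 0.000742259 at this income.
η = (dQ/dY)·(Y/Q) = 0.000742259 × (44310.7/213.890) = 0.154.

0.154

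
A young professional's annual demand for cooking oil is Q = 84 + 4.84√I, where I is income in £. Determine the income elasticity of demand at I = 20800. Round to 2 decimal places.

At I = 20800: Q = 782.035.
dQ/dI = 4.84/(2√I) = 0.0167797 at this income.
η = (dQ/dI)·(I/Q) = 0.0167797 × (20800/782.035) = 0.45.

0.45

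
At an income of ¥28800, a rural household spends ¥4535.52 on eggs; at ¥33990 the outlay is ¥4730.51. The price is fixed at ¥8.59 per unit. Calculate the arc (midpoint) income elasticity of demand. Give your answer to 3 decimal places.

With a constant price, Q₁ = 4535.52/8.59 = 528.000 and Q₂ = 4730.51/8.59 = 550.700 (equivalently, work directly with expenditure since P cancels).
Midpoint %ΔQ = (4730.51 − 4535.52)/4633.02 = 0.04209; midpoint %ΔI = (33990 − 28800)/31395 = 0.16531.
η = 0.04209 / 0.16531 = 0.255.

0.255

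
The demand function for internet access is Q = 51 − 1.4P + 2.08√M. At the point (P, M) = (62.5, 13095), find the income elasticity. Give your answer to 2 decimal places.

0.59

At P = 62.5, M = 13095: Q = 201.521.
Holding P constant, ∂Q/∂M = 2.08/(2√M) = 0.00908826.
η_M = (∂Q/∂M)·(M/Q) = 0.00908826 × (13095/201.521) = 0.59.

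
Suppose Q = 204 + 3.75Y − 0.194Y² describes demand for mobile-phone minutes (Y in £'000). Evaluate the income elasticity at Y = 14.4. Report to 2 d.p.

At Y = 14.4: Q = 217.7722.
dQ/dY = 3.75 − 0.388Y = -1.83720.
η = (dQ/dY)·(Y/Q) = -1.83720 × (14.4/217.7722) = -0.12.

-0.12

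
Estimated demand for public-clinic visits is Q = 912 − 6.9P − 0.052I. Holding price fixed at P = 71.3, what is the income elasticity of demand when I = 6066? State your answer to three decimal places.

At P = 71.3, I = 6066: Q = 104.598.
Holding P constant, ∂Q/∂I = −0.052.
η_I = (∂Q/∂I)·(I/Q) = -0.052 × (6066/104.598) = -3.016.

-3.016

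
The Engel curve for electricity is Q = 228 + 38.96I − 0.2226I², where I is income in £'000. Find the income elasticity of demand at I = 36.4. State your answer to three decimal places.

At I = 36.4: Q = 1351.2079.
dQ/dI = 38.96 − 0.4452I = 22.75472.
η = (dQ/dI)·(I/Q) = 22.75472 × (36.4/1351.2079) = 0.613.

0.613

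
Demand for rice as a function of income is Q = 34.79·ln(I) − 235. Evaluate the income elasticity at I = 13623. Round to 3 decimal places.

0.362

At I = 13623: Q = 96.184.
dQ/dI = 34.79/I = 0.00255377 at this income.
η = (dQ/dI)·(I/Q) = 0.00255377 × (13623/96.184) = 0.362.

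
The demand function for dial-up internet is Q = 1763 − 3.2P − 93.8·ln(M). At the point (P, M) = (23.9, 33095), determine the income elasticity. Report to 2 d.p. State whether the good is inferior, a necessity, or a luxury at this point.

-0.13 (inferior good)

At P = 23.9, M = 33095: Q = 710.331.
Holding P constant, ∂Q/∂M = -93.8/M = -0.00283426.
η_M = (∂Q/∂M)·(M/Q) = -0.00283426 × (33095/710.331) = -0.13.
Since η < 0, this is an inferior good.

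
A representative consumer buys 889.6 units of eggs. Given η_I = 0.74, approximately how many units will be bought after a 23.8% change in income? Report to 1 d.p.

%ΔQ ≈ η × %ΔI = 0.74 × 23.8% = 17.612%.
New Q ≈ 889.6 × (1 + 0.17612) = 1046.3.

1046.3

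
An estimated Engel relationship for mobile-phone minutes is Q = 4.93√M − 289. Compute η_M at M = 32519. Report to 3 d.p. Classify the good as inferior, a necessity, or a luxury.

At M = 32519: Q = 600.028.
dQ/dM = 4.93/(2√M) = 0.0136694 at this income.
η = (dQ/dM)·(M/Q) = 0.0136694 × (32519/600.028) = 0.741.
Since 0 < η < 1, the good is a necessity.

0.741 (necessity)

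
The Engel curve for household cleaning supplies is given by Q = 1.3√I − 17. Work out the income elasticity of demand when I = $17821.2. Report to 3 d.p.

At I = 17821.2: Q = 156.545.
dQ/dI = 1.3/(2√I) = 0.00486906 at this income.
η = (dQ/dI)·(I/Q) = 0.00486906 × (17821.2/156.545) = 0.554.

0.554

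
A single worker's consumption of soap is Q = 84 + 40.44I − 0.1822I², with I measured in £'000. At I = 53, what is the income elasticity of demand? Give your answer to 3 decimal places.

At I = 53: Q = 1715.5202.
dQ/dI = 40.44 − 0.3644I = 21.12680.
η = (dQ/dI)·(I/Q) = 21.12680 × (53/1715.5202) = 0.653.

0.653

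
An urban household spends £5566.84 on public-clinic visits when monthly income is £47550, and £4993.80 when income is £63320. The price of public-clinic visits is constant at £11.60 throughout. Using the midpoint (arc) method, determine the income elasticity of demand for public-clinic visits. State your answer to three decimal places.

-0.381

With a constant price, Q₁ = 5566.84/11.60 = 479.900 and Q₂ = 4993.80/11.60 = 430.500 (equivalently, work directly with expenditure since P cancels).
Midpoint %ΔQ = (4993.80 − 5566.84)/5280.32 = -0.10852; midpoint %ΔI = (63320 − 47550)/55435 = 0.28448.
η = -0.10852 / 0.28448 = -0.381.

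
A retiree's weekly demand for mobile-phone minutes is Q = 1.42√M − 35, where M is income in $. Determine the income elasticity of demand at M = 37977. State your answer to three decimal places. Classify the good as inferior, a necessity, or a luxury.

0.572 (necessity)

At M = 37977: Q = 241.725.
dQ/dM = 1.42/(2√M) = 0.00364333 at this income.
η = (dQ/dM)·(M/Q) = 0.00364333 × (37977/241.725) = 0.572.
Since 0 < η < 1, the good is a necessity.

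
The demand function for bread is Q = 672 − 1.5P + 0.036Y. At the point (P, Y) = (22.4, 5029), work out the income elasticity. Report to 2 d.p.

0.22

At P = 22.4, Y = 5029: Q = 819.444.
Holding P constant, ∂Q/∂Y = 0.036.
η_Y = (∂Q/∂Y)·(Y/Q) = 0.036 × (5029/819.444) = 0.22.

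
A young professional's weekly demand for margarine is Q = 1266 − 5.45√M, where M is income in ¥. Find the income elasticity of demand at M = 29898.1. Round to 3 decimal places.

At M = 29898.1: Q = 323.637.
dQ/dM = -5.45/(2√M) = -0.0157596 at this income.
η = (dQ/dM)·(M/Q) = -0.0157596 × (29898.1/323.637) = -1.456.

-1.456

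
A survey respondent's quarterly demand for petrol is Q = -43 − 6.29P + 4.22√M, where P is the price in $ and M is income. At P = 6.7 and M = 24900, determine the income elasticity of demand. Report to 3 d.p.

0.573

At P = 6.7, M = 24900: Q = 580.762.
Holding P constant, ∂Q/∂M = 4.22/(2√M) = 0.0133716.
η_M = (∂Q/∂M)·(M/Q) = 0.0133716 × (24900/580.762) = 0.573.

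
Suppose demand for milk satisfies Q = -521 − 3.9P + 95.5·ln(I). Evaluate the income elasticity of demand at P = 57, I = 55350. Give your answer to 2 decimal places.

0.32

At P = 57, I = 55350: Q = 299.697.
Holding P constant, ∂Q/∂I = 95.5/I = 0.00172538.
η_I = (∂Q/∂I)·(I/Q) = 0.00172538 × (55350/299.697) = 0.32.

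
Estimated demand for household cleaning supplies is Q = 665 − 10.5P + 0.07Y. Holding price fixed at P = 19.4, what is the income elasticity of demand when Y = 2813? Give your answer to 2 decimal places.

At P = 19.4, Y = 2813: Q = 658.210.
Holding P constant, ∂Q/∂Y = 0.07.
η_Y = (∂Q/∂Y)·(Y/Q) = 0.07 × (2813/658.210) = 0.30.

0.30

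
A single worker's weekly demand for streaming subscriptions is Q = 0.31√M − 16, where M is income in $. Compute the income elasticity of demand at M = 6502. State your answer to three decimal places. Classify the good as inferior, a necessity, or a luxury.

1.389 (luxury)

At M = 6502: Q = 8.997.
dQ/dM = 0.31/(2√M) = 0.00192224 at this income.
η = (dQ/dM)·(M/Q) = 0.00192224 × (6502/8.997) = 1.389.
Since η > 1, the good is a luxury.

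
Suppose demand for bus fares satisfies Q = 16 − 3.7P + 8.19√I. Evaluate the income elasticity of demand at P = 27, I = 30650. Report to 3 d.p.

0.531

At P = 27, I = 30650: Q = 1349.935.
Holding P constant, ∂Q/∂I = 8.19/(2√I) = 0.0233905.
η_I = (∂Q/∂I)·(I/Q) = 0.0233905 × (30650/1349.935) = 0.531.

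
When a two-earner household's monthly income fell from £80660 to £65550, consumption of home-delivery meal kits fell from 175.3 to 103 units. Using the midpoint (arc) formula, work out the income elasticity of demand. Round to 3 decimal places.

2.514

ΔQ = 103 − 175.3 = -72.3; midpoint Q̄ = (175.3 + 103)/2 = 139.15.
ΔI = 65550 − 80660 = -15110; midpoint Ī = (80660 + 65550)/2 = 73105.
η = (ΔQ/Q̄) ÷ (ΔI/Ī) = (-72.3/139.15) ÷ (-15110/73105) = 2.514.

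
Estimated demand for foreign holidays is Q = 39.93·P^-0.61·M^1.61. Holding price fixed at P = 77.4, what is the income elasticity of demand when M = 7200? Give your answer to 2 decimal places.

For a multiplicative demand Q = A·P^α·M^β, the income elasticity is β everywhere.
Here β = 1.61, so η = 1.61.

1.61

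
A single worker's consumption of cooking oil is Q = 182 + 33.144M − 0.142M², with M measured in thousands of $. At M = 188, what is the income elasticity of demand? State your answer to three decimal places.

At M = 188: Q = 1394.2240.
dQ/dM = 33.144 − 0.284M = -20.24800.
η = (dQ/dM)·(M/Q) = -20.24800 × (188/1394.2240) = -2.730.

-2.730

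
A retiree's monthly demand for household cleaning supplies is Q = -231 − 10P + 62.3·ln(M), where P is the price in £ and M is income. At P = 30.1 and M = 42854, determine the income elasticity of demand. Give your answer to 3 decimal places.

At P = 30.1, M = 42854: Q = 132.464.
Holding P constant, ∂Q/∂M = 62.3/M = 0.00145377.
η_M = (∂Q/∂M)·(M/Q) = 0.00145377 × (42854/132.464) = 0.470.

0.470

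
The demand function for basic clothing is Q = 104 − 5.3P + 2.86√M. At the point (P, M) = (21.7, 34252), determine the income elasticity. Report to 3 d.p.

At P = 21.7, M = 34252: Q = 518.299.
Holding P constant, ∂Q/∂M = 2.86/(2√M) = 0.00772668.
η_M = (∂Q/∂M)·(M/Q) = 0.00772668 × (34252/518.299) = 0.511.

0.511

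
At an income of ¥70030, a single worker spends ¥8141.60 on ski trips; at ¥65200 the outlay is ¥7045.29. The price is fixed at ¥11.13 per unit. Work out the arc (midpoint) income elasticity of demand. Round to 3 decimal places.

2.021

With a constant price, Q₁ = 8141.60/11.13 = 731.500 and Q₂ = 7045.29/11.13 = 633.000 (equivalently, work directly with expenditure since P cancels).
Midpoint %ΔQ = (7045.29 − 8141.60)/7593.45 = -0.14438; midpoint %ΔI = (65200 − 70030)/67615 = -0.07143.
η = -0.14438 / -0.07143 = 2.021.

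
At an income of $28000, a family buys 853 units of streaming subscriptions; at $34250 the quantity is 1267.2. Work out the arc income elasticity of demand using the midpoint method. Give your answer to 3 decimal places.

ΔQ = 1267.2 − 853 = 414.2; midpoint Q̄ = (853 + 1267.2)/2 = 1060.1.
ΔI = 34250 − 28000 = 6250; midpoint Ī = (28000 + 34250)/2 = 31125.
η = (ΔQ/Q̄) ÷ (ΔI/Ī) = (414.2/1060.1) ÷ (6250/31125) = 1.946.

1.946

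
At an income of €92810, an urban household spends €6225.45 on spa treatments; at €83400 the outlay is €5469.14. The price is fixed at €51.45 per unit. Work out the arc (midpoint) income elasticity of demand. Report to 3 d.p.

With a constant price, Q₁ = 6225.45/51.45 = 121.000 and Q₂ = 5469.14/51.45 = 106.300 (equivalently, work directly with expenditure since P cancels).
Midpoint %ΔQ = (5469.14 − 6225.45)/5847.30 = -0.12934; midpoint %ΔI = (83400 − 92810)/88105 = -0.10680.
η = -0.12934 / -0.10680 = 1.211.

1.211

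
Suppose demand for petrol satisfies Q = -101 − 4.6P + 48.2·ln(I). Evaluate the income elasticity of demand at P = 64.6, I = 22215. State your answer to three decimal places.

At P = 64.6, I = 22215: Q = 84.251.
Holding P constant, ∂Q/∂I = 48.2/I = 0.00216971.
η_I = (∂Q/∂I)·(I/Q) = 0.00216971 × (22215/84.251) = 0.572.

0.572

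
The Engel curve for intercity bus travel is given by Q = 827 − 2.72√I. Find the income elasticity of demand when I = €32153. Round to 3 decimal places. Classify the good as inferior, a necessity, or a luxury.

At I = 32153: Q = 339.270.
dQ/dI = -2.72/(2√I) = -0.00758452 at this income.
η = (dQ/dI)·(I/Q) = -0.00758452 × (32153/339.270) = -0.719.
Since η < 0, the good is an inferior good.

-0.719 (inferior good)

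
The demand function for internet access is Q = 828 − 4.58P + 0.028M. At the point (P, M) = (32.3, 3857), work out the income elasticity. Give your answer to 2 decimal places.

0.14

At P = 32.3, M = 3857: Q = 788.062.
Holding P constant, ∂Q/∂M = 0.028.
η_M = (∂Q/∂M)·(M/Q) = 0.028 × (3857/788.062) = 0.14.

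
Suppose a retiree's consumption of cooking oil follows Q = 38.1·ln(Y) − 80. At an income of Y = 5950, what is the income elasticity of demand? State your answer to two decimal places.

At Y = 5950: Q = 251.133.
dQ/dY = 38.1/Y = 0.00640336 at this income.
η = (dQ/dY)·(Y/Q) = 0.00640336 × (5950/251.133) = 0.15.

0.15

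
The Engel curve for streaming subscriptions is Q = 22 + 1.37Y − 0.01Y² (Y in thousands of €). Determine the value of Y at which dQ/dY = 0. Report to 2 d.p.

dQ/dY = 1.37 − 0.02Y.
The good is inferior where dQ/dY < 0. Setting dQ/dY = 0 gives Y = 1.37 / 0.02 = 68.50.

68.50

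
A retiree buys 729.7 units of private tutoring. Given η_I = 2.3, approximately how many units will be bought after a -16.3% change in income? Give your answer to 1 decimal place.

456.1

%ΔQ ≈ η × %ΔI = 2.3 × (-16.3%) = -37.49%.
New Q ≈ 729.7 × (1 − 0.3749) = 456.1.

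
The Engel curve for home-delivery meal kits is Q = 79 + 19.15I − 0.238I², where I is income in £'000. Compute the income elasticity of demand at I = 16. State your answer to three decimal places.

0.569

At I = 16: Q = 324.4720.
dQ/dI = 19.15 − 0.476I = 11.53400.
η = (dQ/dI)·(I/Q) = 11.53400 × (16/324.4720) = 0.569.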